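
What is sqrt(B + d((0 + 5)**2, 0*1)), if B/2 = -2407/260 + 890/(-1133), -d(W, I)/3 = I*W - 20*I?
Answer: I*sqrt(435762030990)/147290 ≈ 4.4818*I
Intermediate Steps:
d(W, I) = 60*I - 3*I*W (d(W, I) = -3*(I*W - 20*I) = -3*(-20*I + I*W) = 60*I - 3*I*W)
B = -2958531/147290 (B = 2*(-2407/260 + 890/(-1133)) = 2*(-2407*1/260 + 890*(-1/1133)) = 2*(-2407/260 - 890/1133) = 2*(-2958531/294580) = -2958531/147290 ≈ -20.086)
sqrt(B + d((0 + 5)**2, 0*1)) = sqrt(-2958531/147290 + 3*(0*1)*(20 - (0 + 5)**2)) = sqrt(-2958531/147290 + 3*0*(20 - 1*5**2)) = sqrt(-2958531/147290 + 3*0*(20 - 1*25)) = sqrt(-2958531/147290 + 3*0*(20 - 25)) = sqrt(-2958531/147290 + 3*0*(-5)) = sqrt(-2958531/147290 + 0) = sqrt(-2958531/147290) = I*sqrt(435762030990)/147290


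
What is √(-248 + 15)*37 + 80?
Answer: 80 + 37*I*√233 ≈ 80.0 + 564.78*I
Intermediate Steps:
√(-248 + 15)*37 + 80 = √(-233)*37 + 80 = (I*√233)*37 + 80 = 37*I*√233 + 80 = 80 + 37*I*√233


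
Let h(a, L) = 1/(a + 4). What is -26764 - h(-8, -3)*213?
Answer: -106843/4 ≈ -26711.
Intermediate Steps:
h(a, L) = 1/(4 + a)
-26764 - h(-8, -3)*213 = -26764 - 213/(4 - 8) = -26764 - 213/(-4) = -26764 - (-1)*213/4 = -26764 - 1*(-213/4) = -26764 + 213/4 = -106843/4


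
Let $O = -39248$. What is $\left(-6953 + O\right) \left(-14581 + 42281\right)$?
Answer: $-1279767700$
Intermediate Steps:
$\left(-6953 + O\right) \left(-14581 + 42281\right) = \left(-6953 - 39248\right) \left(-14581 + 42281\right) = \left(-46201\right) 27700 = -1279767700$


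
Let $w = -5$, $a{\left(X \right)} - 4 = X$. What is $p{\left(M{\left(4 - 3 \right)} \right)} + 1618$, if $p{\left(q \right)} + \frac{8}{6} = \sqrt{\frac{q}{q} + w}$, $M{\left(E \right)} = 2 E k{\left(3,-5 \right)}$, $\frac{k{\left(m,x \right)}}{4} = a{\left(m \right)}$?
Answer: $\frac{4850}{3} + 2 i \approx 1616.7 + 2.0 i$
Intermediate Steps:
$a{\left(X \right)} = 4 + X$
$k{\left(m,x \right)} = 16 + 4 m$ ($k{\left(m,x \right)} = 4 \left(4 + m\right) = 16 + 4 m$)
$M{\left(E \right)} = 56 E$ ($M{\left(E \right)} = 2 E \left(16 + 4 \cdot 3\right) = 2 E \left(16 + 12\right) = 2 E 28 = 56 E$)
$p{\left(q \right)} = - \frac{4}{3} + 2 i$ ($p{\left(q \right)} = - \frac{4}{3} + \sqrt{\frac{q}{q} - 5} = - \frac{4}{3} + \sqrt{1 - 5} = - \frac{4}{3} + \sqrt{-4} = - \frac{4}{3} + 2 i$)
$p{\left(M{\left(4 - 3 \right)} \right)} + 1618 = \left(- \frac{4}{3} + 2 i\right) + 1618 = \frac{4850}{3} + 2 i$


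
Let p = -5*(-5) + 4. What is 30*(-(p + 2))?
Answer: -930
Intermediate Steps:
p = 29 (p = 25 + 4 = 29)
30*(-(p + 2)) = 30*(-(29 + 2)) = 30*(-1*31) = 30*(-31) = -930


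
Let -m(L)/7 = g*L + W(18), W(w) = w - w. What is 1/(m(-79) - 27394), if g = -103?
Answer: -1/84353 ≈ -1.1855e-5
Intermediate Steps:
W(w) = 0
m(L) = 721*L (m(L) = -7*(-103*L + 0) = -(-721)*L = 721*L)
1/(m(-79) - 27394) = 1/(721*(-79) - 27394) = 1/(-56959 - 27394) = 1/(-84353) = -1/84353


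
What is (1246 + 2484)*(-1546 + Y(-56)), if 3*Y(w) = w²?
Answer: -5602460/3 ≈ -1.8675e+6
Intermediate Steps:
Y(w) = w²/3
(1246 + 2484)*(-1546 + Y(-56)) = (1246 + 2484)*(-1546 + (⅓)*(-56)²) = 3730*(-1546 + (⅓)*3136) = 3730*(-1546 + 3136/3) = 3730*(-1502/3) = -5602460/3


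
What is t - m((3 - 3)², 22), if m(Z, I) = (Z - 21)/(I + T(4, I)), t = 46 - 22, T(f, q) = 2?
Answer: 199/8 ≈ 24.875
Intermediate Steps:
t = 24
m(Z, I) = (-21 + Z)/(2 + I) (m(Z, I) = (Z - 21)/(I + 2) = (-21 + Z)/(2 + I))
t - m((3 - 3)², 22) = 24 - (-21 + (3 - 3)²)/(2 + 22) = 24 - (-21 + 0²)/24 = 24 - (-21 + 0)/24 = 24 - (-21)/24 = 24 - 1*(-7/8) = 24 + 7/8 = 199/8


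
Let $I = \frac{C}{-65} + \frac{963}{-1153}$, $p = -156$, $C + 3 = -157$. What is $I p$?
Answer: $- \frac{292524}{1153} \approx -253.71$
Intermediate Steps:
$C = -160$ ($C = -3 - 157 = -160$)
$I = \frac{24377}{14989}$ ($I = - \frac{160}{-65} + \frac{963}{-1153} = \left(-160\right) \left(- \frac{1}{65}\right) + 963 \left(- \frac{1}{1153}\right) = \frac{32}{13} - \frac{963}{1153} = \frac{24377}{14989} \approx 1.6263$)
$I p = \frac{24377}{14989} \left(-156\right) = - \frac{292524}{1153}$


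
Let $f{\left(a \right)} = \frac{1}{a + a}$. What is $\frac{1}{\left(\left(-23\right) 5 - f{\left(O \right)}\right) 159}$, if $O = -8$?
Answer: $- \frac{16}{292401} \approx -5.4719 \cdot 10^{-5}$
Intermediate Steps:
$f{\left(a \right)} = \frac{1}{2 a}$
$\frac{1}{\left(\left(-23\right) 5 - f{\left(O \right)}\right) 159} = \frac{1}{\left(\left(-23\right) 5 - \frac{1}{2 \left(-8\right)}\right) 159} = \frac{1}{\left(-115 - \frac{1}{2} \left(- \frac{1}{8}\right)\right) 159} = \frac{1}{\left(-115 - - \frac{1}{16}\right) 159} = \frac{1}{\left(-115 + \frac{1}{16}\right) 159} = \frac{1}{\left(- \frac{1839}{16}\right) 159} = \frac{1}{- \frac{292401}{16}} = - \frac{16}{292401}$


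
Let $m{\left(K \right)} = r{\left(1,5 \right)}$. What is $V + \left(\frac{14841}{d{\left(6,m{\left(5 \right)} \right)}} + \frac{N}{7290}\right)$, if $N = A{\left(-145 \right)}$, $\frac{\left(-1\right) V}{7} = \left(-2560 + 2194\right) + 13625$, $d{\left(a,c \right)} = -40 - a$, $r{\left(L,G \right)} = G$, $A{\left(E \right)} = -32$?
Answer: $- \frac{15616051891}{167670} \approx -93136.0$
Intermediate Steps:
$m{\left(K \right)} = 5$
$V = -92813$ ($V = - 7 \left(\left(-2560 + 2194\right) + 13625\right) = - 7 \left(-366 + 13625\right) = \left(-7\right) 13259 = -92813$)
$N = -32$
$V + \left(\frac{14841}{d{\left(6,m{\left(5 \right)} \right)}} + \frac{N}{7290}\right) = -92813 + \left(\frac{14841}{-40 - 6} - \frac{32}{7290}\right) = -92813 + \left(\frac{14841}{-40 - 6} - \frac{16}{3645}\right) = -92813 + \left(\frac{14841}{-46} - \frac{16}{3645}\right) = -92813 + \left(14841 \left(- \frac{1}{46}\right) - \frac{16}{3645}\right) = -92813 - \frac{54096181}{167670} = - \frac{15616051891}{167670}$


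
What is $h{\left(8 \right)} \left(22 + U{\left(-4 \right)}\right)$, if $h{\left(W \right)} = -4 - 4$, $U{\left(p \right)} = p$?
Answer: $-144$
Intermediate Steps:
$h{\left(W \right)} = -8$ ($h{\left(W \right)} = -4 - 4 = -8$)
$h{\left(8 \right)} \left(22 + U{\left(-4 \right)}\right) = - 8 \left(22 - 4\right) = \left(-8\right) 18 = -144$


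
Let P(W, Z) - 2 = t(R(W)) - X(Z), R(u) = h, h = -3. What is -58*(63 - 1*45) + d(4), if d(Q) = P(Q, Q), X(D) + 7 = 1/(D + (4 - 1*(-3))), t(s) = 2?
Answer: -11364/11 ≈ -1033.1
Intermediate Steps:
R(u) = -3
X(D) = -7 + 1/(7 + D) (X(D) = -7 + 1/(D + (4 - 1*(-3))) = -7 + 1/(D + (4 + 3)) = -7 + 1/(D + 7) = -7 + 1/(7 + D))
P(W, Z) = 4 - (-48 - 7*Z)/(7 + Z) (P(W, Z) = 2 + (2 - (-48 - 7*Z)/(7 + Z)) = 4 - (-48 - 7*Z)/(7 + Z))
d(Q) = (76 + 11*Q)/(7 + Q)
-58*(63 - 1*45) + d(4) = -58*(63 - 1*45) + (76 + 11*4)/(7 + 4) = -58*(63 - 45) + (76 + 44)/11 = -58*18 + (1/11)*120 = -1044 + 120/11 = -11364/11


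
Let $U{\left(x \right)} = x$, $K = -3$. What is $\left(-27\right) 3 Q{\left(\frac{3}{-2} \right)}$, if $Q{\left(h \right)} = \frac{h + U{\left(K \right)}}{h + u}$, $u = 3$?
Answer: $243$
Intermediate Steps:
$Q{\left(h \right)} = \frac{-3 + h}{3 + h}$ ($Q{\left(h \right)} = \frac{h - 3}{h + 3} = \frac{-3 + h}{3 + h}$)
$\left(-27\right) 3 Q{\left(\frac{3}{-2} \right)} = \left(-27\right) 3 \frac{-3 + \frac{3}{-2}}{3 + \frac{3}{-2}} = - 81 \frac{-3 + 3 \left(- \frac{1}{2}\right)}{3 + 3 \left(- \frac{1}{2}\right)} = - 81 \frac{-3 - \frac{3}{2}}{3 - \frac{3}{2}} = - 81 \frac{1}{\frac{3}{2}} \left(- \frac{9}{2}\right) = - 81 \cdot \frac{2}{3} \left(- \frac{9}{2}\right) = \left(-81\right) \left(-3\right) = 243$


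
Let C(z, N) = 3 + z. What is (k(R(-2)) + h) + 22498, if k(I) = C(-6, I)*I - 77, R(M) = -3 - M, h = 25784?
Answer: 48208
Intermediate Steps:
k(I) = -77 - 3*I (k(I) = (3 - 6)*I - 77 = -3*I - 77 = -77 - 3*I)
(k(R(-2)) + h) + 22498 = ((-77 - 3*(-3 - 1*(-2))) + 25784) + 22498 = ((-77 - 3*(-3 + 2)) + 25784) + 22498 = ((-77 - 3*(-1)) + 25784) + 22498 = ((-77 + 3) + 25784) + 22498 = (-74 + 25784) + 22498 = 25710 + 22498 = 48208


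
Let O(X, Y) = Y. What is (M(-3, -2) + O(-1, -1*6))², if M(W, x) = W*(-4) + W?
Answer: 9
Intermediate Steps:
M(W, x) = -3*W (M(W, x) = -4*W + W = -3*W)
(M(-3, -2) + O(-1, -1*6))² = (-3*(-3) - 1*6)² = (9 - 6)² = 3² = 9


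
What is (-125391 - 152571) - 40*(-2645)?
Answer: -172162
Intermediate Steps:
(-125391 - 152571) - 40*(-2645) = -277962 + 105800 = -172162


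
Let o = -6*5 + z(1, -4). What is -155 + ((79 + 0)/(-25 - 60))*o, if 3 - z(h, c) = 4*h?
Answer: -10726/85 ≈ -126.19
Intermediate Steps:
z(h, c) = 3 - 4*h
o = -31 (o = -6*5 + (3 - 4*1) = -30 + (3 - 4) = -30 - 1 = -31)
-155 + ((79 + 0)/(-25 - 60))*o = -155 + ((79 + 0)/(-25 - 60))*(-31) = -155 + (79/(-85))*(-31) = -155 + (79*(-1/85))*(-31) = -155 - 79/85*(-31) = -155 + 2449/85 = -10726/85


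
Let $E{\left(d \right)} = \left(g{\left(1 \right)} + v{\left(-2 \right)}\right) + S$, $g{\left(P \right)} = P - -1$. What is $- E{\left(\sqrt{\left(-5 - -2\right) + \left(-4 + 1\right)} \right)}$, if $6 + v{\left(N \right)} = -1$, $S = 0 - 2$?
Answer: $7$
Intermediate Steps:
$S = -2$ ($S = 0 - 2 = -2$)
$g{\left(P \right)} = 1 + P$ ($g{\left(P \right)} = P + 1 = 1 + P$)
$v{\left(N \right)} = -7$ ($v{\left(N \right)} = -6 - 1 = -7$)
$E{\left(d \right)} = -7$ ($E{\left(d \right)} = \left(\left(1 + 1\right) - 7\right) - 2 = \left(2 - 7\right) - 2 = -5 - 2 = -7$)
$- E{\left(\sqrt{\left(-5 - -2\right) + \left(-4 + 1\right)} \right)} = \left(-1\right) \left(-7\right) = 7$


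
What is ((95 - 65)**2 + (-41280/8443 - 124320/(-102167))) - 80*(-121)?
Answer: 9123097658980/862595981 ≈ 10576.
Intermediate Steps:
((95 - 65)**2 + (-41280/8443 - 124320/(-102167))) - 80*(-121) = (30**2 + (-41280*1/8443 - 124320*(-1/102167))) + 9680 = (900 + (-41280/8443 + 124320/102167)) + 9680 = (900 - 3167820000/862595981) + 9680 = 773168562900/862595981 + 9680 = 9123097658980/862595981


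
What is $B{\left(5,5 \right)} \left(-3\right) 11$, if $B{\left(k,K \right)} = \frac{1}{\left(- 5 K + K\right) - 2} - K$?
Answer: $\frac{333}{2} \approx 166.5$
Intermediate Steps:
$B{\left(k,K \right)} = \frac{1}{-2 - 4 K} - K$ ($B{\left(k,K \right)} = \frac{1}{- 4 K - 2} - K = \frac{1}{-2 - 4 K} - K$)
$B{\left(5,5 \right)} \left(-3\right) 11 = \frac{-1 - 4 \cdot 5^{2} - 10}{2 \left(1 + 2 \cdot 5\right)} \left(-3\right) 11 = \frac{-1 - 100 - 10}{2 \left(1 + 10\right)} \left(-3\right) 11 = \frac{-1 - 100 - 10}{2 \cdot 11} \left(-3\right) 11 = \frac{1}{2} \cdot \frac{1}{11} \left(-111\right) \left(-3\right) 11 = \left(- \frac{111}{22}\right) \left(-3\right) 11 = \frac{333}{22} \cdot 11 = \frac{333}{2}$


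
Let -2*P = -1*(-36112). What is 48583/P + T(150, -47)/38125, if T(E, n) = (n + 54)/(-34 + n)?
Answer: -2459516447/914085000 ≈ -2.6907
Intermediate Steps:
T(E, n) = (54 + n)/(-34 + n)
P = -18056 (P = -(-1)*(-36112)/2 = -½*36112 = -18056)
48583/P + T(150, -47)/38125 = 48583/(-18056) + ((54 - 47)/(-34 - 47))/38125 = 48583*(-1/18056) + (7/(-81))*(1/38125) = -48583/18056 - 1/81*7*(1/38125) = -48583/18056 - 7/81*1/38125 = -48583/18056 - 7/3088125 = -2459516447/914085000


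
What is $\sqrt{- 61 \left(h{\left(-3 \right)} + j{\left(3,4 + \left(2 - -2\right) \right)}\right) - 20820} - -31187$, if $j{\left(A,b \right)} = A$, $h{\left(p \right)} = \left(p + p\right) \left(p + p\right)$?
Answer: $31187 + i \sqrt{23199} \approx 31187.0 + 152.31 i$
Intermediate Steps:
$h{\left(p \right)} = 4 p^{2}$ ($h{\left(p \right)} = 2 p 2 p = 4 p^{2}$)
$\sqrt{- 61 \left(h{\left(-3 \right)} + j{\left(3,4 + \left(2 - -2\right) \right)}\right) - 20820} - -31187 = \sqrt{- 61 \left(4 \left(-3\right)^{2} + 3\right) - 20820} - -31187 = \sqrt{- 61 \left(4 \cdot 9 + 3\right) - 20820} + 31187 = \sqrt{- 61 \left(36 + 3\right) - 20820} + 31187 = \sqrt{\left(-61\right) 39 - 20820} + 31187 = \sqrt{-2379 - 20820} + 31187 = \sqrt{-23199} + 31187 = i \sqrt{23199} + 31187 = 31187 + i \sqrt{23199}$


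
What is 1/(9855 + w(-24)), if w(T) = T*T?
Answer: 1/10431 ≈ 9.5868e-5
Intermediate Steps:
w(T) = T²
1/(9855 + w(-24)) = 1/(9855 + (-24)²) = 1/(9855 + 576) = 1/10431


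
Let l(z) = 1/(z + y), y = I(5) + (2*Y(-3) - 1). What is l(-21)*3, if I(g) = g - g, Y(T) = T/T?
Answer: -3/20 ≈ -0.15000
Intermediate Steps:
Y(T) = 1
I(g) = 0
y = 1 (y = 0 + (2*1 - 1) = 0 + (2 - 1) = 0 + 1 = 1)
l(z) = 1/(1 + z) (l(z) = 1/(z + 1) = 1/(1 + z))
l(-21)*3 = 3/(1 - 21) = 3/(-20) = -1/20*3 = -3/20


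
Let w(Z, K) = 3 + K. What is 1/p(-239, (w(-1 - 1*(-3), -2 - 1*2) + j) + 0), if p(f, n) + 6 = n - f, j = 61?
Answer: 1/293 ≈ 0.0034130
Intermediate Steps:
p(f, n) = -6 + n - f (p(f, n) = -6 + (n - f) = -6 + n - f)
1/p(-239, (w(-1 - 1*(-3), -2 - 1*2) + j) + 0) = 1/(-6 + (((3 + (-2 - 1*2)) + 61) + 0) - 1*(-239)) = 1/(-6 + (((3 + (-2 - 2)) + 61) + 0) + 239) = 1/(-6 + (((3 - 4) + 61) + 0) + 239) = 1/(-6 + ((-1 + 61) + 0) + 239) = 1/(-6 + (60 + 0) + 239) = 1/(-6 + 60 + 239) = 1/293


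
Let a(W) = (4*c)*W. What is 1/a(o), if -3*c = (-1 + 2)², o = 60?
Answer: -1/80 ≈ -0.012500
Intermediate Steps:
c = -⅓ (c = -(-1 + 2)²/3 = -⅓*1² = -⅓*1 = -⅓ ≈ -0.33333)
a(W) = -4*W/3 (a(W) = (4*(-⅓))*W = -4*W/3)
1/a(o) = 1/(-4/3*60) = 1/(-80) = -1/80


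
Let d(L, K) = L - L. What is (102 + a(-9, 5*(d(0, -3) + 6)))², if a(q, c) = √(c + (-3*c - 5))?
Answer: (102 + I*√65)² ≈ 10339.0 + 1644.7*I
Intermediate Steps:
d(L, K) = 0
a(q, c) = √(-5 - 2*c) (a(q, c) = √(c + (-5 - 3*c)) = √(-5 - 2*c))
(102 + a(-9, 5*(d(0, -3) + 6)))² = (102 + √(-5 - 10*(0 + 6)))² = (102 + √(-5 - 10*6))² = (102 + √(-5 - 2*30))² = (102 + √(-5 - 60))² = (102 + √(-65))² = (102 + I*√65)²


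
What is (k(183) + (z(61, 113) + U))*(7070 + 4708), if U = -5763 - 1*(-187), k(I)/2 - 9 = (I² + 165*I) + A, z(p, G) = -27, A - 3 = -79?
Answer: 1432569918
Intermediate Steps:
A = -76 (A = 3 - 79 = -76)
k(I) = -134 + 2*I² + 330*I (k(I) = 18 + 2*((I² + 165*I) - 76) = 18 + 2*(-76 + I² + 165*I) = 18 + (-152 + 2*I² + 330*I) = -134 + 2*I² + 330*I)
U = -5576 (U = -5763 + 187 = -5576)
(k(183) + (z(61, 113) + U))*(7070 + 4708) = ((-134 + 2*183² + 330*183) + (-27 - 5576))*(7070 + 4708) = ((-134 + 2*33489 + 60390) - 5603)*11778 = ((-134 + 66978 + 60390) - 5603)*11778 = (127234 - 5603)*11778 = 121631*11778 = 1432569918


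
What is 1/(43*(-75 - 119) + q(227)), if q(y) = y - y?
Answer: -1/8342 ≈ -0.00011988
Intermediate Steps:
q(y) = 0
1/(43*(-75 - 119) + q(227)) = 1/(43*(-75 - 119) + 0) = 1/(43*(-194) + 0) = 1/(-8342 + 0) = 1/(-8342) = -1/8342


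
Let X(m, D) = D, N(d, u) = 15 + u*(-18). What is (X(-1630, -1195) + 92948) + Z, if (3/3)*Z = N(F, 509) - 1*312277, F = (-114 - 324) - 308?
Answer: -229671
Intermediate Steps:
F = -746 (F = -438 - 308 = -746)
N(d, u) = 15 - 18*u
Z = -321424 (Z = (15 - 18*509) - 1*312277 = (15 - 9162) - 312277 = -9147 - 312277 = -321424)
(X(-1630, -1195) + 92948) + Z = (-1195 + 92948) - 321424 = 91753 - 321424 = -229671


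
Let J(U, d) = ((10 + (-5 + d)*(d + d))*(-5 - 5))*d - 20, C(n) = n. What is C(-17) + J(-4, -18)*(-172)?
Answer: -25941057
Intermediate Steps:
J(U, d) = -20 + d*(-100 - 20*d*(-5 + d)) (J(U, d) = ((10 + (-5 + d)*(2*d))*(-10))*d - 20 = ((10 + 2*d*(-5 + d))*(-10))*d - 20 = (-100 - 20*d*(-5 + d))*d - 20 = d*(-100 - 20*d*(-5 + d)) - 20 = -20 + d*(-100 - 20*d*(-5 + d)))
C(-17) + J(-4, -18)*(-172) = -17 + (-20 - 100*(-18) - 20*(-18)³ + 100*(-18)²)*(-172) = -17 + (-20 + 1800 - 20*(-5832) + 100*324)*(-172) = -17 + (-20 + 1800 + 116640 + 32400)*(-172) = -17 + 150820*(-172) = -17 - 25941040 = -25941057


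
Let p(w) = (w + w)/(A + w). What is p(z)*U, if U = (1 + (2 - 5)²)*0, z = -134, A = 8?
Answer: 0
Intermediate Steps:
p(w) = 2*w/(8 + w) (p(w) = (w + w)/(8 + w) = (2*w)/(8 + w) = 2*w/(8 + w))
U = 0 (U = (1 + (-3)²)*0 = (1 + 9)*0 = 10*0 = 0)
p(z)*U = (2*(-134)/(8 - 134))*0 = (2*(-134)/(-126))*0 = (2*(-134)*(-1/126))*0 = (134/63)*0 = 0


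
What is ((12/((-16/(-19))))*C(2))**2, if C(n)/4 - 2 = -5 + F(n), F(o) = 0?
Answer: 29241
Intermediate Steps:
C(n) = -12 (C(n) = 8 + 4*(-5 + 0) = 8 + 4*(-5) = 8 - 20 = -12)
((12/((-16/(-19))))*C(2))**2 = ((12/((-16/(-19))))*(-12))**2 = ((12/((-16*(-1/19))))*(-12))**2 = ((12/(16/19))*(-12))**2 = ((12*(19/16))*(-12))**2 = ((57/4)*(-12))**2 = (-171)**2 = 29241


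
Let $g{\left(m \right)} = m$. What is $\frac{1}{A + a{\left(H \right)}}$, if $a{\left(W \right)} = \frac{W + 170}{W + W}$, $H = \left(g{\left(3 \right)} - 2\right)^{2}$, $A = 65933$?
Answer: $\frac{2}{132037} \approx 1.5147 \cdot 10^{-5}$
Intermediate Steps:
$H = 1$ ($H = \left(3 - 2\right)^{2} = 1^{2} = 1$)
$a{\left(W \right)} = \frac{170 + W}{2 W}$
$\frac{1}{A + a{\left(H \right)}} = \frac{1}{65933 + \frac{170 + 1}{2 \cdot 1}} = \frac{1}{65933 + \frac{1}{2} \cdot 1 \cdot 171} = \frac{1}{65933 + \frac{171}{2}} = \frac{1}{\frac{132037}{2}} = \frac{2}{132037}$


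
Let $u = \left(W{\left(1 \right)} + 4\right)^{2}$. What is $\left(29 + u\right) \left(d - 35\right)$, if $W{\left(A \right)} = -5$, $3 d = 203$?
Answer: $980$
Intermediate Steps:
$d = \frac{203}{3}$ ($d = \frac{1}{3} \cdot 203 = \frac{203}{3} \approx 67.667$)
$u = 1$ ($u = \left(-5 + 4\right)^{2} = \left(-1\right)^{2} = 1$)
$\left(29 + u\right) \left(d - 35\right) = \left(29 + 1\right) \left(\frac{203}{3} - 35\right) = 30 \cdot \frac{98}{3} = 980$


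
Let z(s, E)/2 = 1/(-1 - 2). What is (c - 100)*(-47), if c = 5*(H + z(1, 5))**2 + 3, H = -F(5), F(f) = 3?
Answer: 12596/9 ≈ 1399.6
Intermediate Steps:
z(s, E) = -2/3 (z(s, E) = 2/(-1 - 2) = 2/(-3) = 2*(-1/3) = -2/3)
H = -3 (H = -1*3 = -3)
c = 632/9 (c = 5*(-3 - 2/3)**2 + 3 = 5*(-11/3)**2 + 3 = 5*(121/9) + 3 = 605/9 + 3 = 632/9 ≈ 70.222)
(c - 100)*(-47) = (632/9 - 100)*(-47) = -268/9*(-47) = 12596/9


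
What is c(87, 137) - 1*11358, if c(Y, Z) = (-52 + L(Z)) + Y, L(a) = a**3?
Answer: 2560030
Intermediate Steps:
c(Y, Z) = -52 + Y + Z**3 (c(Y, Z) = (-52 + Z**3) + Y = -52 + Y + Z**3)
c(87, 137) - 1*11358 = (-52 + 87 + 137**3) - 1*11358 = (-52 + 87 + 2571353) - 11358 = 2571388 - 11358 = 2560030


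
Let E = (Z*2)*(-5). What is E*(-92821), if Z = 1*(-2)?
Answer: -1856420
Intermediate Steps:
Z = -2
E = 20 (E = -2*2*(-5) = -4*(-5) = 20)
E*(-92821) = 20*(-92821) = -1856420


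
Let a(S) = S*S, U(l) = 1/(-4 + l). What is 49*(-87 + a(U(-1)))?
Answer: -106526/25 ≈ -4261.0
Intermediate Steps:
a(S) = S²
49*(-87 + a(U(-1))) = 49*(-87 + (1/(-4 - 1))²) = 49*(-87 + (1/(-5))²) = 49*(-87 + (-⅕)²) = 49*(-87 + 1/25) = 49*(-2174/25) = -106526/25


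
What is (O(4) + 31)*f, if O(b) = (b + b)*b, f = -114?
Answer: -7182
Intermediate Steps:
O(b) = 2*b² (O(b) = (2*b)*b = 2*b²)
(O(4) + 31)*f = (2*4² + 31)*(-114) = (2*16 + 31)*(-114) = (32 + 31)*(-114) = 63*(-114) = -7182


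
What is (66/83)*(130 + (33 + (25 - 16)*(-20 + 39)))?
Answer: 22044/83 ≈ 265.59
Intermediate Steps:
(66/83)*(130 + (33 + (25 - 16)*(-20 + 39))) = (66*(1/83))*(130 + (33 + 9*19)) = 66*(130 + (33 + 171))/83 = 66*(130 + 204)/83 = (66/83)*334 = 22044/83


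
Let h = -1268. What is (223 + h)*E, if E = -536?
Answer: 560120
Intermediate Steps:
(223 + h)*E = (223 - 1268)*(-536) = -1045*(-536) = 560120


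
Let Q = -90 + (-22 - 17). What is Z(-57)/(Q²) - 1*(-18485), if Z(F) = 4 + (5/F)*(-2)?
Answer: 17533706683/948537 ≈ 18485.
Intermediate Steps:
Z(F) = 4 - 10/F
Q = -129 (Q = -90 - 39 = -129)
Z(-57)/(Q²) - 1*(-18485) = (4 - 10/(-57))/((-129)²) - 1*(-18485) = (4 - 10*(-1/57))/16641 + 18485 = (4 + 10/57)*(1/16641) + 18485 = (238/57)*(1/16641) + 18485 = 238/948537 + 18485 = 17533706683/948537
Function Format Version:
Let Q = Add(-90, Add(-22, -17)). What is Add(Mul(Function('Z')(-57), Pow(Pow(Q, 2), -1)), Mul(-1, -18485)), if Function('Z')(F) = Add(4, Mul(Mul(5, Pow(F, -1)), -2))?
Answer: Rational(17533706683, 948537) ≈ 18485.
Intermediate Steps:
Function('Z')(F) = Add(4, Mul(-10, Pow(F, -1)))
Q = -129 (Q = Add(-90, -39) = -129)
Add(Mul(Function('Z')(-57), Pow(Pow(Q, 2), -1)), Mul(-1, -18485)) = Add(Mul(Add(4, Mul(-10, Pow(-57, -1))), Pow(Pow(-129, 2), -1)), Mul(-1, -18485)) = Add(Mul(Add(4, Mul(-10, Rational(-1, 57))), Pow(16641, -1)), 18485) = Add(Mul(Add(4, Rational(10, 57)), Rational(1, 16641)), 18485) = Add(Mul(Rational(238, 57), Rational(1, 16641)), 18485) = Add(Rational(238, 948537), 18485) = Rational(17533706683, 948537)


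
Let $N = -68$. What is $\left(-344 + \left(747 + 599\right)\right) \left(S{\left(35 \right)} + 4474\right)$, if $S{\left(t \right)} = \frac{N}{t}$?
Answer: $\frac{156835044}{35} \approx 4.481 \cdot 10^{6}$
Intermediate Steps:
$S{\left(t \right)} = - \frac{68}{t}$
$\left(-344 + \left(747 + 599\right)\right) \left(S{\left(35 \right)} + 4474\right) = \left(-344 + \left(747 + 599\right)\right) \left(- \frac{68}{35} + 4474\right) = \left(-344 + 1346\right) \left(\left(-68\right) \frac{1}{35} + 4474\right) = 1002 \left(- \frac{68}{35} + 4474\right) = 1002 \cdot \frac{156522}{35} = \frac{156835044}{35}$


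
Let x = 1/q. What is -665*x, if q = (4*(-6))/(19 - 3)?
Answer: 1330/3 ≈ 443.33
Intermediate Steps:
q = -3/2 (q = -24/16 = (1/16)*(-24) = -3/2 ≈ -1.5000)
x = -2/3 (x = 1/(-3/2) = -2/3 ≈ -0.66667)
-665*x = -665*(-2/3) = 1330/3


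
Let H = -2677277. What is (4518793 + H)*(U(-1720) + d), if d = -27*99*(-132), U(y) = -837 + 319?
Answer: 648799234088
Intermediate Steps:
U(y) = -518
d = 352836 (d = -2673*(-132) = 352836)
(4518793 + H)*(U(-1720) + d) = (4518793 - 2677277)*(-518 + 352836) = 1841516*352318 = 648799234088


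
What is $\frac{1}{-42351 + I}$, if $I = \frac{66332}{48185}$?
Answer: $- \frac{2095}{88722461} \approx -2.3613 \cdot 10^{-5}$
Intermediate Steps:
$I = \frac{2884}{2095}$ ($I = 66332 \cdot \frac{1}{48185} = \frac{2884}{2095} \approx 1.3766$)
$\frac{1}{-42351 + I} = \frac{1}{-42351 + \frac{2884}{2095}} = \frac{1}{- \frac{88722461}{2095}} = - \frac{2095}{88722461}$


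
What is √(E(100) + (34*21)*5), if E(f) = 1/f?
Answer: √357001/10 ≈ 59.750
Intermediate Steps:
√(E(100) + (34*21)*5) = √(1/100 + (34*21)*5) = √(1/100 + 714*5) = √(1/100 + 3570) = √(357001/100) = √357001/10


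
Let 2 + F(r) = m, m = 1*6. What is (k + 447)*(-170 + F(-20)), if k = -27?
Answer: -69720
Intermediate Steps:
m = 6
F(r) = 4 (F(r) = -2 + 6 = 4)
(k + 447)*(-170 + F(-20)) = (-27 + 447)*(-170 + 4) = 420*(-166) = -69720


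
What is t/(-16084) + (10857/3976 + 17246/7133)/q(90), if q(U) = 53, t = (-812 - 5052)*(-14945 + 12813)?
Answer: -671063043614753/863436696472 ≈ -777.20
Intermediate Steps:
t = 12502048 (t = -5864*(-2132) = 12502048)
t/(-16084) + (10857/3976 + 17246/7133)/q(90) = 12502048/(-16084) + (10857/3976 + 17246/7133)/53 = 12502048*(-1/16084) + (10857*(1/3976) + 17246*(1/7133))*(1/53) = -3125512/4021 + (1551/568 + 17246/7133)*(1/53) = -3125512/4021 + (20859011/4051544)*(1/53) = -3125512/4021 + 20859011/214731832 = -671063043614753/863436696472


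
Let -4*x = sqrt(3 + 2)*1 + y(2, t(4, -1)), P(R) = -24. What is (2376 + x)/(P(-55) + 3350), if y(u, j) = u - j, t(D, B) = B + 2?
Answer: 9503/13304 - sqrt(5)/13304 ≈ 0.71413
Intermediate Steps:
t(D, B) = 2 + B
x = -1/4 - sqrt(5)/4 (x = -(sqrt(3 + 2)*1 + (2 - (2 - 1)))/4 = -(sqrt(5)*1 + (2 - 1*1))/4 = -(sqrt(5) + (2 - 1))/4 = -(sqrt(5) + 1)/4 = -(1 + sqrt(5))/4 = -1/4 - sqrt(5)/4 ≈ -0.80902)
(2376 + x)/(P(-55) + 3350) = (2376 + (-1/4 - sqrt(5)/4))/(-24 + 3350) = (9503/4 - sqrt(5)/4)/3326 = (9503/4 - sqrt(5)/4)*(1/3326) = 9503/13304 - sqrt(5)/13304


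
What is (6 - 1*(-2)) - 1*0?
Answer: 8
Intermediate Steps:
(6 - 1*(-2)) - 1*0 = (6 + 2) + 0 = 8 + 0 = 8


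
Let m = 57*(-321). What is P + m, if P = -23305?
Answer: -41602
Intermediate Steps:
m = -18297
P + m = -23305 - 18297 = -41602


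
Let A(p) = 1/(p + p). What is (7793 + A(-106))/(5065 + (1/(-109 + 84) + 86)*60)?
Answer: 8260575/10835956 ≈ 0.76233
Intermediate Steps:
A(p) = 1/(2*p)
(7793 + A(-106))/(5065 + (1/(-109 + 84) + 86)*60) = (7793 + (½)/(-106))/(5065 + (1/(-109 + 84) + 86)*60) = (7793 + (½)*(-1/106))/(5065 + (1/(-25) + 86)*60) = (7793 - 1/212)/(5065 + (-1/25 + 86)*60) = 1652115/(212*(5065 + (2149/25)*60)) = 1652115/(212*(5065 + 25788/5)) = 1652115/(212*(51113/5)) = (1652115/212)*(5/51113) = 8260575/10835956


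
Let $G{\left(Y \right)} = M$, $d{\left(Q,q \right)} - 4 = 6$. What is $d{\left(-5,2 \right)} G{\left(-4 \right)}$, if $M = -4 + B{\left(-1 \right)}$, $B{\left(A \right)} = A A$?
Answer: $-30$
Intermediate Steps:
$B{\left(A \right)} = A^{2}$
$d{\left(Q,q \right)} = 10$ ($d{\left(Q,q \right)} = 4 + 6 = 10$)
$M = -3$ ($M = -4 + \left(-1\right)^{2} = -4 + 1 = -3$)
$G{\left(Y \right)} = -3$
$d{\left(-5,2 \right)} G{\left(-4 \right)} = 10 \left(-3\right) = -30$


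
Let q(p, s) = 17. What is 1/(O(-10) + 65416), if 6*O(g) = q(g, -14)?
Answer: 6/392513 ≈ 1.5286e-5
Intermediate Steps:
O(g) = 17/6 (O(g) = (⅙)*17 = 17/6)
1/(O(-10) + 65416) = 1/(17/6 + 65416) = 1/(392513/6) = 6/392513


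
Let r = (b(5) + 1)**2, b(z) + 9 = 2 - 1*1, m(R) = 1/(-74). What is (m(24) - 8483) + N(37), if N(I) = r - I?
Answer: -626855/74 ≈ -8471.0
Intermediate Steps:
m(R) = -1/74
b(z) = -8 (b(z) = -9 + (2 - 1*1) = -9 + (2 - 1) = -9 + 1 = -8)
r = 49 (r = (-8 + 1)**2 = (-7)**2 = 49)
N(I) = 49 - I
(m(24) - 8483) + N(37) = (-1/74 - 8483) + (49 - 1*37) = -627743/74 + (49 - 37) = -627743/74 + 12 = -626855/74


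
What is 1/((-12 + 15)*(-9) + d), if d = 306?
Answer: 1/279 ≈ 0.0035842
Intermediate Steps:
1/((-12 + 15)*(-9) + d) = 1/((-12 + 15)*(-9) + 306) = 1/(3*(-9) + 306) = 1/(-27 + 306) = 1/279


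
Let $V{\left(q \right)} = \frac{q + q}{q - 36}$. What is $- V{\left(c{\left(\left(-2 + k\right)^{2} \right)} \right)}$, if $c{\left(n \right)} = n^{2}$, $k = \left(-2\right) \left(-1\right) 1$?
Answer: $0$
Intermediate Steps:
$k = 2$ ($k = 2 \cdot 1 = 2$)
$V{\left(q \right)} = \frac{2 q}{-36 + q}$
$- V{\left(c{\left(\left(-2 + k\right)^{2} \right)} \right)} = - \frac{2 \left(\left(-2 + 2\right)^{2}\right)^{2}}{-36 + \left(\left(-2 + 2\right)^{2}\right)^{2}} = - \frac{2 \left(0^{2}\right)^{2}}{-36 + \left(0^{2}\right)^{2}} = - \frac{2 \cdot 0^{2}}{-36 + 0^{2}} = - \frac{2 \cdot 0}{-36 + 0} = - \frac{2 \cdot 0}{-36} = - \frac{2 \cdot 0 \left(-1\right)}{36} = \left(-1\right) 0 = 0$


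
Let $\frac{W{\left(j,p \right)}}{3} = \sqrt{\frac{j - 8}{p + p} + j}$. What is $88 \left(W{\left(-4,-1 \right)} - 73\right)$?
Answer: $-6424 + 264 \sqrt{2} \approx -6050.6$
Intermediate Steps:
$W{\left(j,p \right)} = 3 \sqrt{j + \frac{-8 + j}{2 p}}$ ($W{\left(j,p \right)} = 3 \sqrt{\frac{j - 8}{p + p} + j} = 3 \sqrt{\frac{j - 8}{2 p} + j} = 3 \sqrt{\left(-8 + j\right) \frac{1}{2 p} + j} = 3 \sqrt{\frac{-8 + j}{2 p} + j} = 3 \sqrt{j + \frac{-8 + j}{2 p}}$)
$88 \left(W{\left(-4,-1 \right)} - 73\right) = 88 \left(\frac{3 \sqrt{2} \sqrt{\frac{-8 - 4 + 2 \left(-4\right) \left(-1\right)}{-1}}}{2} - 73\right) = 88 \left(\frac{3 \sqrt{2} \sqrt{- (-8 - 4 + 8)}}{2} - 73\right) = 88 \left(\frac{3 \sqrt{2} \sqrt{\left(-1\right) \left(-4\right)}}{2} - 73\right) = 88 \left(\frac{3 \sqrt{2} \sqrt{4}}{2} - 73\right) = 88 \left(\frac{3}{2} \sqrt{2} \cdot 2 - 73\right) = 88 \left(3 \sqrt{2} - 73\right) = 88 \left(-73 + 3 \sqrt{2}\right) = -6424 + 264 \sqrt{2}$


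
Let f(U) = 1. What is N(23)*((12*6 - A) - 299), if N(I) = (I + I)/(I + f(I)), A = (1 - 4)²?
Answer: -1357/3 ≈ -452.33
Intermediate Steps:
A = 9 (A = (-3)² = 9)
N(I) = 2*I/(1 + I) (N(I) = (I + I)/(I + 1) = (2*I)/(1 + I) = 2*I/(1 + I))
N(23)*((12*6 - A) - 299) = (2*23/(1 + 23))*((12*6 - 1*9) - 299) = (2*23/24)*((72 - 9) - 299) = (2*23*(1/24))*(63 - 299) = (23/12)*(-236) = -1357/3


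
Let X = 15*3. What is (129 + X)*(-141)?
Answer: -24534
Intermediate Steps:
X = 45
(129 + X)*(-141) = (129 + 45)*(-141) = 174*(-141) = -24534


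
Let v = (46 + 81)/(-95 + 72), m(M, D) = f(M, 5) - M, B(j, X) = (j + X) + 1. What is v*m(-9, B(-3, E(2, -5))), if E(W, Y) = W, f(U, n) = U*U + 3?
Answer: -11811/23 ≈ -513.52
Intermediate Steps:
f(U, n) = 3 + U² (f(U, n) = U² + 3 = 3 + U²)
B(j, X) = 1 + X + j (B(j, X) = (X + j) + 1 = 1 + X + j)
m(M, D) = 3 + M² - M (m(M, D) = (3 + M²) - M = 3 + M² - M)
v = -127/23 (v = 127/(-23) = 127*(-1/23) = -127/23 ≈ -5.5217)
v*m(-9, B(-3, E(2, -5))) = -127*(3 + (-9)² - 1*(-9))/23 = -127*(3 + 81 + 9)/23 = -127/23*93 = -11811/23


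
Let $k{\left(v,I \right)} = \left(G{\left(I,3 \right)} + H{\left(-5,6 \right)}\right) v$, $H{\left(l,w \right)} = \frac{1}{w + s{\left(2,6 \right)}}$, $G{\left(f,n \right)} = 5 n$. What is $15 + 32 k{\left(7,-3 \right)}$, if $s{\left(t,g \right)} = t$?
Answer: $3403$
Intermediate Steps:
$H{\left(l,w \right)} = \frac{1}{2 + w}$ ($H{\left(l,w \right)} = \frac{1}{w + 2} = \frac{1}{2 + w}$)
$k{\left(v,I \right)} = \frac{121 v}{8}$ ($k{\left(v,I \right)} = \left(5 \cdot 3 + \frac{1}{2 + 6}\right) v = \left(15 + \frac{1}{8}\right) v = \frac{121 v}{8}$)
$15 + 32 k{\left(7,-3 \right)} = 15 + 32 \cdot \frac{121}{8} \cdot 7 = 15 + 32 \cdot \frac{847}{8} = 15 + 3388 = 3403$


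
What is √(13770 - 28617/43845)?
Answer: √2941108145765/14615 ≈ 117.34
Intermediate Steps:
√(13770 - 28617/43845) = √(13770 - 28617*1/43845) = √(13770 - 9539/14615) = √(201239011/14615) = √2941108145765/14615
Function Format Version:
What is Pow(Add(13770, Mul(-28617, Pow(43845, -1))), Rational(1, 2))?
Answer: Mul(Rational(1, 14615), Pow(2941108145765, Rational(1, 2))) ≈ 117.34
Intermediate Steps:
Pow(Add(13770, Mul(-28617, Pow(43845, -1))), Rational(1, 2)) = Pow(Add(13770, Mul(-28617, Rational(1, 43845))), Rational(1, 2)) = Pow(Add(13770, Rational(-9539, 14615)), Rational(1, 2)) = Pow(Rational(201239011, 14615), Rational(1, 2)) = Mul(Rational(1, 14615), Pow(2941108145765, Rational(1, 2)))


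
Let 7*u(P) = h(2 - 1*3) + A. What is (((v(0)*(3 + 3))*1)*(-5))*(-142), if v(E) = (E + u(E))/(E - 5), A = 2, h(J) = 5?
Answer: -852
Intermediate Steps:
u(P) = 1 (u(P) = (5 + 2)/7 = (1/7)*7 = 1)
v(E) = (1 + E)/(-5 + E) (v(E) = (E + 1)/(E - 5) = (1 + E)/(-5 + E))
(((v(0)*(3 + 3))*1)*(-5))*(-142) = (((((1 + 0)/(-5 + 0))*(3 + 3))*1)*(-5))*(-142) = ((((1/(-5))*6)*1)*(-5))*(-142) = (((-1/5*1*6)*1)*(-5))*(-142) = ((-1/5*6*1)*(-5))*(-142) = (-6/5*1*(-5))*(-142) = -6/5*(-5)*(-142) = 6*(-142) = -852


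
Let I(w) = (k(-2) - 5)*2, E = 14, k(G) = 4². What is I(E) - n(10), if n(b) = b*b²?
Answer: -978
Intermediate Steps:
k(G) = 16
n(b) = b³
I(w) = 22 (I(w) = (16 - 5)*2 = 11*2 = 22)
I(E) - n(10) = 22 - 1*10³ = 22 - 1*1000 = 22 - 1000 = -978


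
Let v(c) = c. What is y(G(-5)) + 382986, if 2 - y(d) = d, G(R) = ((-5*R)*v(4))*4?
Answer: 382588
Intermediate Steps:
G(R) = -80*R (G(R) = (-5*R*4)*4 = -20*R*4 = -80*R)
y(d) = 2 - d
y(G(-5)) + 382986 = (2 - (-80)*(-5)) + 382986 = (2 - 1*400) + 382986 = (2 - 400) + 382986 = -398 + 382986 = 382588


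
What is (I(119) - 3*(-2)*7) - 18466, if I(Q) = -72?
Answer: -18496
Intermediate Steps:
(I(119) - 3*(-2)*7) - 18466 = (-72 - 3*(-2)*7) - 18466 = (-72 + 6*7) - 18466 = (-72 + 42) - 18466 = -30 - 18466 = -18496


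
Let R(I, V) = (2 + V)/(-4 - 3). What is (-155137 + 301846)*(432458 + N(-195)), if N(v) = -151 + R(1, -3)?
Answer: 443963440350/7 ≈ 6.3423e+10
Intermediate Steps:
R(I, V) = -2/7 - V/7 (R(I, V) = (2 + V)/(-7) = (2 + V)*(-⅐) = -2/7 - V/7)
N(v) = -1056/7 (N(v) = -151 + (-2/7 - ⅐*(-3)) = -151 + (-2/7 + 3/7) = -151 + ⅐ = -1056/7)
(-155137 + 301846)*(432458 + N(-195)) = (-155137 + 301846)*(432458 - 1056/7) = 146709*(3026150/7) = 443963440350/7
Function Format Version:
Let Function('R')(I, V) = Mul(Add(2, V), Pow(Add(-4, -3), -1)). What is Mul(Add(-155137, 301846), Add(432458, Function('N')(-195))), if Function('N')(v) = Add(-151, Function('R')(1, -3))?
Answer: Rational(443963440350, 7) ≈ 6.3423e+10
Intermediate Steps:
Function('R')(I, V) = Add(Rational(-2, 7), Mul(Rational(-1, 7), V)) (Function('R')(I, V) = Mul(Add(2, V), Pow(-7, -1)) = Mul(Add(2, V), Rational(-1, 7)) = Add(Rational(-2, 7), Mul(Rational(-1, 7), V)))
Function('N')(v) = Rational(-1056, 7) (Function('N')(v) = Add(-151, Add(Rational(-2, 7), Mul(Rational(-1, 7), -3))) = Add(-151, Add(Rational(-2, 7), Rational(3, 7))) = Add(-151, Rational(1, 7)) = Rational(-1056, 7))
Mul(Add(-155137, 301846), Add(432458, Function('N')(-195))) = Mul(Add(-155137, 301846), Add(432458, Rational(-1056, 7))) = Mul(146709, Rational(3026150, 7)) = Rational(443963440350, 7)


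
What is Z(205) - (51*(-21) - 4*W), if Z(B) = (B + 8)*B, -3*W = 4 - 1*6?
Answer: 134216/3 ≈ 44739.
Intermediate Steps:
W = ⅔ (W = -(4 - 1*6)/3 = -(4 - 6)/3 = -⅓*(-2) = ⅔ ≈ 0.66667)
Z(B) = B*(8 + B) (Z(B) = (8 + B)*B = B*(8 + B))
Z(205) - (51*(-21) - 4*W) = 205*(8 + 205) - (51*(-21) - 4*⅔) = 205*213 - (-1071 - 8/3) = 43665 - 1*(-3221/3) = 43665 + 3221/3 = 134216/3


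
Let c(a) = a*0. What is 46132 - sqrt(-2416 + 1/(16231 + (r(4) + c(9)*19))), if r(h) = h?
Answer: 46132 - I*sqrt(636797727365)/16235 ≈ 46132.0 - 49.153*I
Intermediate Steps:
c(a) = 0
46132 - sqrt(-2416 + 1/(16231 + (r(4) + c(9)*19))) = 46132 - sqrt(-2416 + 1/(16231 + (4 + 0*19))) = 46132 - sqrt(-2416 + 1/(16231 + (4 + 0))) = 46132 - sqrt(-2416 + 1/(16231 + 4)) = 46132 - sqrt(-2416 + 1/16235) = 46132 - sqrt(-39223759/16235) = 46132 - I*sqrt(636797727365)/16235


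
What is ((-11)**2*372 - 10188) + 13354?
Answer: 48178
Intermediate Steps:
((-11)**2*372 - 10188) + 13354 = (121*372 - 10188) + 13354 = (45012 - 10188) + 13354 = 34824 + 13354 = 48178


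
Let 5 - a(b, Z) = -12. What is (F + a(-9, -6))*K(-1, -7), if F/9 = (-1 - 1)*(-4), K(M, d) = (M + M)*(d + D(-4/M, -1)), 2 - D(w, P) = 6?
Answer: 1958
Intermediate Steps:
D(w, P) = -4 (D(w, P) = 2 - 1*6 = 2 - 6 = -4)
a(b, Z) = 17 (a(b, Z) = 5 - 1*(-12) = 5 + 12 = 17)
K(M, d) = 2*M*(-4 + d) (K(M, d) = (M + M)*(d - 4) = (2*M)*(-4 + d) = 2*M*(-4 + d))
F = 72 (F = 9*((-1 - 1)*(-4)) = 9*(-2*(-4)) = 9*8 = 72)
(F + a(-9, -6))*K(-1, -7) = (72 + 17)*(2*(-1)*(-4 - 7)) = 89*(2*(-1)*(-11)) = 89*22 = 1958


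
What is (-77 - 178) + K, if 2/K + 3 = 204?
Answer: -51253/201 ≈ -254.99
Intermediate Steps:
K = 2/201 (K = 2/(-3 + 204) = 2/201 ≈ 0.0099503)
(-77 - 178) + K = (-77 - 178) + 2/201 = -255 + 2/201 = -51253/201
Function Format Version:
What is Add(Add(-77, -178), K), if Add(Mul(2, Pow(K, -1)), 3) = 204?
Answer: Rational(-51253, 201) ≈ -254.99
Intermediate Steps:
K = Rational(2, 201) (K = Mul(2, Pow(Add(-3, 204), -1)) = Mul(2, Pow(201, -1)) = Mul(2, Rational(1, 201)) = Rational(2, 201) ≈ 0.0099503)
Add(Add(-77, -178), K) = Add(Add(-77, -178), Rational(2, 201)) = Add(-255, Rational(2, 201)) = Rational(-51253, 201)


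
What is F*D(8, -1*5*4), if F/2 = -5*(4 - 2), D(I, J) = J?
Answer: 400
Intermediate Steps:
F = -20 (F = 2*(-5*(4 - 2)) = 2*(-5*2) = 2*(-10) = -20)
F*D(8, -1*5*4) = -20*(-1*5)*4 = -(-100)*4 = -20*(-20) = 400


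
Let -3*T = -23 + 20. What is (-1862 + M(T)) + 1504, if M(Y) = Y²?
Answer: -357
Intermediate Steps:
T = 1 (T = -(-23 + 20)/3 = -⅓*(-3) = 1)
(-1862 + M(T)) + 1504 = (-1862 + 1²) + 1504 = (-1862 + 1) + 1504 = -1861 + 1504 = -357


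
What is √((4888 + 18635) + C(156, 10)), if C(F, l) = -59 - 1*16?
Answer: 2*√5862 ≈ 153.13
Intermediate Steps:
C(F, l) = -75 (C(F, l) = -59 - 16 = -75)
√((4888 + 18635) + C(156, 10)) = √((4888 + 18635) - 75) = √(23523 - 75) = √23448 = 2*√5862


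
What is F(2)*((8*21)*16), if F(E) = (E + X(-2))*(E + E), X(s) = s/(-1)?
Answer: 43008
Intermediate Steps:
X(s) = -s (X(s) = s*(-1) = -s)
F(E) = 2*E*(2 + E) (F(E) = (E - 1*(-2))*(E + E) = (E + 2)*(2*E) = (2 + E)*(2*E) = 2*E*(2 + E))
F(2)*((8*21)*16) = (2*2*(2 + 2))*((8*21)*16) = (2*2*4)*(168*16) = 16*2688 = 43008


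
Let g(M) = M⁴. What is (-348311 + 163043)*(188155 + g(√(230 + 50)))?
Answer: -49384111740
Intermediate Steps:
(-348311 + 163043)*(188155 + g(√(230 + 50))) = (-348311 + 163043)*(188155 + (√(230 + 50))⁴) = -185268*(188155 + (√280)⁴) = -185268*(188155 + (2*√70)⁴) = -185268*(188155 + 78400) = -185268*266555 = -49384111740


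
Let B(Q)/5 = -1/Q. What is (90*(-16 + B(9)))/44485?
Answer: -298/8897 ≈ -0.033494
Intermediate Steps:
B(Q) = -5/Q (B(Q) = 5*(-1/Q) = -5/Q)
(90*(-16 + B(9)))/44485 = (90*(-16 - 5/9))/44485 = (90*(-16 - 5*1/9))*(1/44485) = (90*(-16 - 5/9))*(1/44485) = (90*(-149/9))*(1/44485) = -1490*1/44485 = -298/8897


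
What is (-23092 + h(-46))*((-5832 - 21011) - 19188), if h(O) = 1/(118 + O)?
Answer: 76532199313/72 ≈ 1.0629e+9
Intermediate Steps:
(-23092 + h(-46))*((-5832 - 21011) - 19188) = (-23092 + 1/(118 - 46))*((-5832 - 21011) - 19188) = (-23092 + 1/72)*(-26843 - 19188) = (-23092 + 1/72)*(-46031) = -1662623/72*(-46031) = 76532199313/72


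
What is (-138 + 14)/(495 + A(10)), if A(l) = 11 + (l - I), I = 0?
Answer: -31/129 ≈ -0.24031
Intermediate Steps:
A(l) = 11 + l (A(l) = 11 + (l - 1*0) = 11 + (l + 0) = 11 + l)
(-138 + 14)/(495 + A(10)) = (-138 + 14)/(495 + (11 + 10)) = -124/(495 + 21) = -124/516 = -124*1/516 = -31/129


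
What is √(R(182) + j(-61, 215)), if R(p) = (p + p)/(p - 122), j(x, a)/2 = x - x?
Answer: √1365/15 ≈ 2.4631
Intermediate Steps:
j(x, a) = 0 (j(x, a) = 2*(x - x) = 2*0 = 0)
R(p) = 2*p/(-122 + p) (R(p) = (2*p)/(-122 + p) = 2*p/(-122 + p))
√(R(182) + j(-61, 215)) = √(2*182/(-122 + 182) + 0) = √(2*182/60 + 0) = √(2*182*(1/60) + 0) = √(91/15 + 0) = √(91/15) = √1365/15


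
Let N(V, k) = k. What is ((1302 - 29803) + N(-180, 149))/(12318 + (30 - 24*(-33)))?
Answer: -7088/3285 ≈ -2.1577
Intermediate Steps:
((1302 - 29803) + N(-180, 149))/(12318 + (30 - 24*(-33))) = ((1302 - 29803) + 149)/(12318 + (30 - 24*(-33))) = (-28501 + 149)/(12318 + (30 + 792)) = -28352/(12318 + 822) = -28352/13140 = -28352*1/13140 = -7088/3285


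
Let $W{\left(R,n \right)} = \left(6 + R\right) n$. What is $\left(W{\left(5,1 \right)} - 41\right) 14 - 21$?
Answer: $-441$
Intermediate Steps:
$W{\left(R,n \right)} = n \left(6 + R\right)$
$\left(W{\left(5,1 \right)} - 41\right) 14 - 21 = \left(1 \left(6 + 5\right) - 41\right) 14 - 21 = \left(1 \cdot 11 - 41\right) 14 - 21 = \left(11 - 41\right) 14 - 21 = \left(-30\right) 14 - 21 = -420 - 21 = -441$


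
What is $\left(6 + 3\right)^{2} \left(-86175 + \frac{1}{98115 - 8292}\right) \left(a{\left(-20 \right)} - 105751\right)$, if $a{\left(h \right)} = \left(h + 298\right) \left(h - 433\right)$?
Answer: $\frac{48420640431146880}{29941} \approx 1.6172 \cdot 10^{12}$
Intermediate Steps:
$a{\left(h \right)} = \left(-433 + h\right) \left(298 + h\right)$ ($a{\left(h \right)} = \left(298 + h\right) \left(-433 + h\right) = \left(-433 + h\right) \left(298 + h\right)$)
$\left(6 + 3\right)^{2} \left(-86175 + \frac{1}{98115 - 8292}\right) \left(a{\left(-20 \right)} - 105751\right) = \left(6 + 3\right)^{2} \left(-86175 + \frac{1}{98115 - 8292}\right) \left(\left(-129034 + \left(-20\right)^{2} - -2700\right) - 105751\right) = 9^{2} \left(-86175 + \frac{1}{89823}\right) \left(\left(-129034 + 400 + 2700\right) - 105751\right) = 81 \left(-86175 + \frac{1}{89823}\right) \left(-125934 - 105751\right) = 81 \left(\left(- \frac{7740497024}{89823}\right) \left(-231685\right)\right) = 81 \cdot \frac{1793357053005440}{89823} = \frac{48420640431146880}{29941}$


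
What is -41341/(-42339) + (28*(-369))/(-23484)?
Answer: 117358216/82857423 ≈ 1.4164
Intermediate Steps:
-41341/(-42339) + (28*(-369))/(-23484) = -41341*(-1/42339) - 10332*(-1/23484) = 41341/42339 + 861/1957 = 117358216/82857423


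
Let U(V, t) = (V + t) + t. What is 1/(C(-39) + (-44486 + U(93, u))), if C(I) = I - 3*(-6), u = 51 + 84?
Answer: -1/44144 ≈ -2.2653e-5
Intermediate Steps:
u = 135
C(I) = 18 + I (C(I) = I + 18 = 18 + I)
U(V, t) = V + 2*t
1/(C(-39) + (-44486 + U(93, u))) = 1/((18 - 39) + (-44486 + (93 + 2*135))) = 1/(-21 + (-44486 + (93 + 270))) = 1/(-21 + (-44486 + 363)) = 1/(-21 - 44123) = 1/(-44144) = -1/44144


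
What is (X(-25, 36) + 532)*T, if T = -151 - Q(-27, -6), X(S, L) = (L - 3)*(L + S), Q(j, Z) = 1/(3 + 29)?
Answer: -4325535/32 ≈ -1.3517e+5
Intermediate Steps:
Q(j, Z) = 1/32
X(S, L) = (-3 + L)*(L + S)
T = -4833/32 (T = -151 - 1*1/32 = -151 - 1/32 = -4833/32 ≈ -151.03)
(X(-25, 36) + 532)*T = ((36² - 3*36 - 3*(-25) + 36*(-25)) + 532)*(-4833/32) = ((1296 - 108 + 75 - 900) + 532)*(-4833/32) = (363 + 532)*(-4833/32) = 895*(-4833/32) = -4325535/32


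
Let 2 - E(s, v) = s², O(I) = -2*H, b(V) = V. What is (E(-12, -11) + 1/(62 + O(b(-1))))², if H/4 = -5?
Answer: 209757289/10404 ≈ 20161.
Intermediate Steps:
H = -20 (H = 4*(-5) = -20)
O(I) = 40 (O(I) = -2*(-20) = 40)
E(s, v) = 2 - s²
(E(-12, -11) + 1/(62 + O(b(-1))))² = ((2 - 1*(-12)²) + 1/(62 + 40))² = ((2 - 1*144) + 1/102)² = ((2 - 144) + 1/102)² = (-142 + 1/102)² = (-14483/102)² = 209757289/10404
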